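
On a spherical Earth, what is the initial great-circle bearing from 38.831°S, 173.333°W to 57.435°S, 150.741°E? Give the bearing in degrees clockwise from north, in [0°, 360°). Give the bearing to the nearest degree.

219°

Δλ = 150.741 − -173.333 = 324.074°; wrapped into (−180°, 180°]: -35.926°.
θ = atan2( sin Δλ · cos φ₂ , cos φ₁ · sin φ₂ − sin φ₁ · cos φ₂ · cos Δλ )
  = atan2(-0.31582, -0.38323) = -140.508° → normalised to [0°, 360°): 219.492°.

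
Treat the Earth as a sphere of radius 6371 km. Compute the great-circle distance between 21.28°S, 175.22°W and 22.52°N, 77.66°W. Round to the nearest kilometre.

Δλ = -77.66 − -175.22 = 97.56°.
Δφ = 22.52 − -21.28 = 43.80°.
a = sin²(Δφ/2) + cos φ₁ · cos φ₂ · sin²(Δλ/2) = 0.626124.
c = 2·atan2(√a, √(1−a)) = 1.82580 rad → d = 6371·c ≈ 11632.17 km.

11632 km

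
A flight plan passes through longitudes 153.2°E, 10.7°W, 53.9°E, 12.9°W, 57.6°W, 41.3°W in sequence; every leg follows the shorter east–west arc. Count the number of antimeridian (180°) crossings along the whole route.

0

Leg 1: +153.2° → -10.7°, shortest Δλ = -163.9° (west) — does not cross 180°.
Leg 2: -10.7° → +53.9°, shortest Δλ = 64.6° (east) — does not cross 180°.
Leg 3: +53.9° → -12.9°, shortest Δλ = -66.8° (west) — does not cross 180°.
Leg 4: -12.9° → -57.6°, shortest Δλ = -44.7° (west) — does not cross 180°.
Leg 5: -57.6° → -41.3°, shortest Δλ = 16.3° (east) — does not cross 180°.
Total crossings: 0.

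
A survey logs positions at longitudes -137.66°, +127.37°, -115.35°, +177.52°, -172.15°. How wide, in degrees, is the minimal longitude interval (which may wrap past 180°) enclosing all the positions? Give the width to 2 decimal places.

117.28°

Sort the longitudes: -172.15°, -137.66°, -115.35°, +127.37°, +177.52°.
Eastward gaps between consecutive values (wrapping around): 34.49°, 22.31°, 242.72°, 50.15°, 10.33°.
Largest gap = 242.72° ⇒ minimal covering band is its complement: 360° − 242.72° = 117.28°.
Band runs from +127.37° eastward to -115.35°, crossing the antimeridian.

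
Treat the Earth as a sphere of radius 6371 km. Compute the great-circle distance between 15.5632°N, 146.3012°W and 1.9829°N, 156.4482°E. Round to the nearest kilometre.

6448 km

Δλ = 156.4482 − -146.3012 = 302.7494°; wrapped into (−180°, 180°]: -57.2506°.
Δφ = 1.9829 − 15.5632 = -13.5803°.
a = sin²(Δφ/2) + cos φ₁ · cos φ₂ · sin²(Δλ/2) = 0.234949.
c = 2·atan2(√a, √(1−a)) = 1.01207 rad → d = 6371·c ≈ 6447.93 km.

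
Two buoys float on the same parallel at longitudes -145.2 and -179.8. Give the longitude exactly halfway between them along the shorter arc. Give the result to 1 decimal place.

-162.5°

Signed shortest Δλ from -145.2° to -179.8° is -34.6°.
Midpoint longitude = -145.2° + (-34.6°)/2 = -145.2° − 17.3° = -162.5°.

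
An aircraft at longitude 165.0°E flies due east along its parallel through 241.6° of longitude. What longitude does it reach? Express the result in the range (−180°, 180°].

Start at +165.0°; shift +241.6° → +406.6°.
+406.6° lies outside (−180°, 180°]; subtract 360° → +46.6°.

46.6°E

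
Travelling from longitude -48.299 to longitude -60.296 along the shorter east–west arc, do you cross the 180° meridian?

Signed shortest Δλ = ((-60.296 − -48.299 + 180) mod 360) − 180 = -11.997°.
Going west by 11.997° from -48.299° reaches -60.296° without touching 180°.

No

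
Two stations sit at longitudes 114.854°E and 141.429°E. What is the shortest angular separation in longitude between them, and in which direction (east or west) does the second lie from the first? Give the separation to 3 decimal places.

26.575° east

Raw difference: 141.429 − 114.854 = 26.575°.
Normalise into (−180°, 180°]: 26.575° stays 26.575°.
Positive ⇒ the second point lies to the east; separation 26.575°.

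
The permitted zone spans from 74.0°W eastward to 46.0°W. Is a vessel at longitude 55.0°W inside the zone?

Band width going east from -74.0° to -46.0°: ((-46.0 − -74.0) mod 360) = 28.0°.
Offset of -55.0° east of the west edge: ((-55.0 − -74.0) mod 360) = 19.0°.
19.0° ≤ 28.0° ⇒ inside.

Yes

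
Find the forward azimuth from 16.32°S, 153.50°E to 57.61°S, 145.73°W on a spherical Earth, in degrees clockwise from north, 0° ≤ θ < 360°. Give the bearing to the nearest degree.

148°

Δλ = -145.73 − 153.50 = -299.23°; wrapped into (−180°, 180°]: 60.77°.
θ = atan2( sin Δλ · cos φ₂ , cos φ₁ · sin φ₂ − sin φ₁ · cos φ₂ · cos Δλ )
  = atan2(0.46747, -0.73689) = 147.610° → normalised to [0°, 360°): 147.610°.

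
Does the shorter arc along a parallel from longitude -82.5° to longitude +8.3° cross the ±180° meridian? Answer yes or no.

Signed shortest Δλ = ((8.3 − -82.5 + 180) mod 360) − 180 = 90.8°.
Going east by 90.8° from -82.5° reaches +8.3° without touching 180°.

No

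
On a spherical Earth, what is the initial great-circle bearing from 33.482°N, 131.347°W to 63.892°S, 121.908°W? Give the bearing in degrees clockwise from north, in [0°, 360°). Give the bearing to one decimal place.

Δλ = -121.908 − -131.347 = 9.439°.
θ = atan2( sin Δλ · cos φ₂ , cos φ₁ · sin φ₂ − sin φ₁ · cos φ₂ · cos Δλ )
  = atan2(0.07217, -0.98844) = 175.824° → normalised to [0°, 360°): 175.824°.

175.8°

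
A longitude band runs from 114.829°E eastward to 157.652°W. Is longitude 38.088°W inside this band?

No

Band width going east from +114.829° to -157.652°: ((-157.652 − 114.829) mod 360) = 87.519°.
Offset of -38.088° east of the west edge: ((-38.088 − 114.829) mod 360) = 207.083°.
207.083° > 87.519° ⇒ outside.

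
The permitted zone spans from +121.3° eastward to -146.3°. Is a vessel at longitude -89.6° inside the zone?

No

Band width going east from +121.3° to -146.3°: ((-146.3 − 121.3) mod 360) = 92.4°.
Offset of -89.6° east of the west edge: ((-89.6 − 121.3) mod 360) = 149.1°.
149.1° > 92.4° ⇒ outside.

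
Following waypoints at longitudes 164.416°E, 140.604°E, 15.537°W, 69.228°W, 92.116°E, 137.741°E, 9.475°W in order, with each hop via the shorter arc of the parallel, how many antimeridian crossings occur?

0

Leg 1: +164.416° → +140.604°, shortest Δλ = -23.812° (west) — does not cross 180°.
Leg 2: +140.604° → -15.537°, shortest Δλ = -156.141° (west) — does not cross 180°.
Leg 3: -15.537° → -69.228°, shortest Δλ = -53.691° (west) — does not cross 180°.
Leg 4: -69.228° → +92.116°, shortest Δλ = 161.344° (east) — does not cross 180°.
Leg 5: +92.116° → +137.741°, shortest Δλ = 45.625° (east) — does not cross 180°.
Leg 6: +137.741° → -9.475°, shortest Δλ = -147.216° (west) — does not cross 180°.
Total crossings: 0.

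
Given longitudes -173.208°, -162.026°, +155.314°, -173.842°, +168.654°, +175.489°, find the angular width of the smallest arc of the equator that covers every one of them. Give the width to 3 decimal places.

42.660°

Sort the longitudes: -173.842°, -173.208°, -162.026°, +155.314°, +168.654°, +175.489°.
Eastward gaps between consecutive values (wrapping around): 0.634°, 11.182°, 317.340°, 13.340°, 6.835°, 10.669°.
Largest gap = 317.340° ⇒ minimal covering band is its complement: 360° − 317.340° = 42.660°.
Band runs from +155.314° eastward to -162.026°, crossing the antimeridian.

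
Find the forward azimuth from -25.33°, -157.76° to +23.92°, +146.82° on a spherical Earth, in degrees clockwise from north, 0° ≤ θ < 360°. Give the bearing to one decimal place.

308.0°

Δλ = 146.82 − -157.76 = 304.58°; wrapped into (−180°, 180°]: -55.42°.
θ = atan2( sin Δλ · cos φ₂ , cos φ₁ · sin φ₂ − sin φ₁ · cos φ₂ · cos Δλ )
  = atan2(-0.75262, 0.58844) = -51.980° → normalised to [0°, 360°): 308.020°.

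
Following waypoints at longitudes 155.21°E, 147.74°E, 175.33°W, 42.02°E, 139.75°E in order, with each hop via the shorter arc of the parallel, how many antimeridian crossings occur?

Leg 1: +155.21° → +147.74°, shortest Δλ = -7.47° (west) — does not cross 180°.
Leg 2: +147.74° → -175.33°, shortest Δλ = 36.93° (east) — crosses 180°.
Leg 3: -175.33° → +42.02°, shortest Δλ = -142.65° (west) — crosses 180°.
Leg 4: +42.02° → +139.75°, shortest Δλ = 97.73° (east) — does not cross 180°.
Total crossings: 2.

2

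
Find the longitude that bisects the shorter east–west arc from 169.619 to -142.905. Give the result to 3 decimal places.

-166.643°

Signed shortest Δλ from +169.619° to -142.905° is +47.476°.
Midpoint longitude = +169.619° + (+47.476°)/2 = +169.619° + 23.738° = +193.357°.
Normalise into (−180°, 180°]: -166.643°.
(The naïve average (+169.619 + -142.905)/2 = 13.357° is on the wrong side of the globe.)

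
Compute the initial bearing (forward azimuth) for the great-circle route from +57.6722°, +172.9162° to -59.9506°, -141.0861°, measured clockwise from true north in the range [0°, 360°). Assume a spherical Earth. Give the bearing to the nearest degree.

155°

Δλ = -141.0861 − 172.9162 = -314.0023°; wrapped into (−180°, 180°]: 45.9977°.
θ = atan2( sin Δλ · cos φ₂ , cos φ₁ · sin φ₂ − sin φ₁ · cos φ₂ · cos Δλ )
  = atan2(0.36019, -0.75683) = 154.549° → normalised to [0°, 360°): 154.549°.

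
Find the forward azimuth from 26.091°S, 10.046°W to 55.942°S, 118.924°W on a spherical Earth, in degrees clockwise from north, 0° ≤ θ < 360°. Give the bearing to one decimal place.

Δλ = -118.924 − -10.046 = -108.878°.
θ = atan2( sin Δλ · cos φ₂ , cos φ₁ · sin φ₂ − sin φ₁ · cos φ₂ · cos Δλ )
  = atan2(-0.52991, -0.82374) = -147.247° → normalised to [0°, 360°): 212.753°.

212.8°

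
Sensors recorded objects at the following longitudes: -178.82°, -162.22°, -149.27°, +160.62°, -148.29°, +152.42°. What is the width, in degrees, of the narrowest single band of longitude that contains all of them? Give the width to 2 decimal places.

59.29°

Sort the longitudes: -178.82°, -162.22°, -149.27°, -148.29°, +152.42°, +160.62°.
Eastward gaps between consecutive values (wrapping around): 16.60°, 12.95°, 0.98°, 300.71°, 8.20°, 20.56°.
Largest gap = 300.71° ⇒ minimal covering band is its complement: 360° − 300.71° = 59.29°.
Band runs from +152.42° eastward to -148.29°, crossing the antimeridian.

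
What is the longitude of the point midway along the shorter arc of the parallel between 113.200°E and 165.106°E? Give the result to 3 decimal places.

Signed shortest Δλ from +113.200° to +165.106° is +51.906°.
Midpoint longitude = +113.200° + (+51.906°)/2 = +113.200° + 25.953° = +139.153°.

139.153°E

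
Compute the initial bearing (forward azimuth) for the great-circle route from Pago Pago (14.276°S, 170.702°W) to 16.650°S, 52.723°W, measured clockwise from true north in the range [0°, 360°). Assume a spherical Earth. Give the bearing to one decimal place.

Δλ = -52.723 − -170.702 = 117.979°.
θ = atan2( sin Δλ · cos φ₂ , cos φ₁ · sin φ₂ − sin φ₁ · cos φ₂ · cos Δλ )
  = atan2(0.84609, -0.38851) = 114.664° → normalised to [0°, 360°): 114.664°.

114.7°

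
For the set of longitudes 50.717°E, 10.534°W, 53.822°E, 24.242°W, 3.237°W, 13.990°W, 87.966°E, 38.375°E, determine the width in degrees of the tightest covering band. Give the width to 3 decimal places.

112.208°

Sort the longitudes: -24.242°, -13.990°, -10.534°, -3.237°, +38.375°, +50.717°, +53.822°, +87.966°.
Eastward gaps between consecutive values (wrapping around): 10.252°, 3.456°, 7.297°, 41.612°, 12.342°, 3.105°, 34.144°, 247.792°.
Largest gap = 247.792° ⇒ minimal covering band is its complement: 360° − 247.792° = 112.208°.
Band runs from -24.242° eastward to +87.966°.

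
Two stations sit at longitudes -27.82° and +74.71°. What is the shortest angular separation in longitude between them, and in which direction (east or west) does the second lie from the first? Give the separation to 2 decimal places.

102.53° east

Raw difference: 74.71 − -27.82 = 102.53°.
Normalise into (−180°, 180°]: 102.53° stays 102.53°.
Positive ⇒ the second point lies to the east; separation 102.53°.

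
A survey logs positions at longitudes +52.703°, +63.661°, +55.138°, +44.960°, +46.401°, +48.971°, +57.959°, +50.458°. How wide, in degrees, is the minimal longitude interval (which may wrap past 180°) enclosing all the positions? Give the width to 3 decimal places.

Sort the longitudes: +44.960°, +46.401°, +48.971°, +50.458°, +52.703°, +55.138°, +57.959°, +63.661°.
Eastward gaps between consecutive values (wrapping around): 1.441°, 2.570°, 1.487°, 2.245°, 2.435°, 2.821°, 5.702°, 341.299°.
Largest gap = 341.299° ⇒ minimal covering band is its complement: 360° − 341.299° = 18.701°.
Band runs from +44.960° eastward to +63.661°.

18.701°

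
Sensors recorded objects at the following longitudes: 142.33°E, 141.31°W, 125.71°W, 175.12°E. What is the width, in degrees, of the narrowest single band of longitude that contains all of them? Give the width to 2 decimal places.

91.96°

Sort the longitudes: -141.31°, -125.71°, +142.33°, +175.12°.
Eastward gaps between consecutive values (wrapping around): 15.60°, 268.04°, 32.79°, 43.57°.
Largest gap = 268.04° ⇒ minimal covering band is its complement: 360° − 268.04° = 91.96°.
Band runs from +142.33° eastward to -125.71°, crossing the antimeridian.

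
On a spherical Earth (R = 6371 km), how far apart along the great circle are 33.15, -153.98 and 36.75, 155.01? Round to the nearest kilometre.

Δλ = 155.01 − -153.98 = 308.99°; wrapped into (−180°, 180°]: -51.01°.
Δφ = 36.75 − 33.15 = 3.60°.
a = sin²(Δφ/2) + cos φ₁ · cos φ₂ · sin²(Δλ/2) = 0.125366.
c = 2·atan2(√a, √(1−a)) = 0.72384 rad → d = 6371·c ≈ 4611.59 km.

4612 km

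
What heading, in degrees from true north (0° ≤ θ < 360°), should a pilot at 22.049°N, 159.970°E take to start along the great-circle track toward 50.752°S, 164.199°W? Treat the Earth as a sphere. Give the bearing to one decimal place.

Δλ = -164.199 − 159.970 = -324.169°; wrapped into (−180°, 180°]: 35.831°.
θ = atan2( sin Δλ · cos φ₂ , cos φ₁ · sin φ₂ − sin φ₁ · cos φ₂ · cos Δλ )
  = atan2(0.37037, -0.91033) = 157.861° → normalised to [0°, 360°): 157.861°.

157.9°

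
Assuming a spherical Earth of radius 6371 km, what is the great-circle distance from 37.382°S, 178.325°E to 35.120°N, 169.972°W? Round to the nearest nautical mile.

4402 nmi

Δλ = -169.972 − 178.325 = -348.297°; wrapped into (−180°, 180°]: 11.703°.
Δφ = 35.120 − -37.382 = 72.502°.
a = sin²(Δφ/2) + cos φ₁ · cos φ₂ · sin²(Δλ/2) = 0.356419.
c = 2·atan2(√a, √(1−a)) = 1.27953 rad → d = 6371·c ≈ 8151.91 km ≈ 4401.68 nmi.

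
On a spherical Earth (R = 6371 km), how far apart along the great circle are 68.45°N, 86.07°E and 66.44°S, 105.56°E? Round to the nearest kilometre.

15075 km

Δλ = 105.56 − 86.07 = 19.49°.
Δφ = -66.44 − 68.45 = -134.89°.
a = sin²(Δφ/2) + cos φ₁ · cos φ₂ · sin²(Δλ/2) = 0.857080.
c = 2·atan2(√a, √(1−a)) = 2.36622 rad → d = 6371·c ≈ 15075.19 km.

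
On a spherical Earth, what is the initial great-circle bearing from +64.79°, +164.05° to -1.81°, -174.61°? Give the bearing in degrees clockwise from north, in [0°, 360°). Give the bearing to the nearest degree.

Δλ = -174.61 − 164.05 = -338.66°; wrapped into (−180°, 180°]: 21.34°.
θ = atan2( sin Δλ · cos φ₂ , cos φ₁ · sin φ₂ − sin φ₁ · cos φ₂ · cos Δλ )
  = atan2(0.36372, -0.85575) = 156.973° → normalised to [0°, 360°): 156.973°.

157°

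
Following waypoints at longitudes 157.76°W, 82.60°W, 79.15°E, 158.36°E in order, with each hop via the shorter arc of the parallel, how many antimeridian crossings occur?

0

Leg 1: -157.76° → -82.60°, shortest Δλ = 75.16° (east) — does not cross 180°.
Leg 2: -82.60° → +79.15°, shortest Δλ = 161.75° (east) — does not cross 180°.
Leg 3: +79.15° → +158.36°, shortest Δλ = 79.21° (east) — does not cross 180°.
Total crossings: 0.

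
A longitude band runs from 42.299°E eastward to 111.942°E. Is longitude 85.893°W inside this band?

Band width going east from +42.299° to +111.942°: ((111.942 − 42.299) mod 360) = 69.643°.
Offset of -85.893° east of the west edge: ((-85.893 − 42.299) mod 360) = 231.808°.
231.808° > 69.643° ⇒ outside.

No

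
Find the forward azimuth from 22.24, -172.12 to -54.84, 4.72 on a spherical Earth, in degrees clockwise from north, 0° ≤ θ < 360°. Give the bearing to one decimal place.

176.6°

Δλ = 4.72 − -172.12 = 176.84°.
θ = atan2( sin Δλ · cos φ₂ , cos φ₁ · sin φ₂ − sin φ₁ · cos φ₂ · cos Δλ )
  = atan2(0.03174, -0.53910) = 176.630° → normalised to [0°, 360°): 176.630°.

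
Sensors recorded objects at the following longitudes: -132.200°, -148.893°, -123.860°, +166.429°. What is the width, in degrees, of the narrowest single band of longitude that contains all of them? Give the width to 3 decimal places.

69.711°

Sort the longitudes: -148.893°, -132.200°, -123.860°, +166.429°.
Eastward gaps between consecutive values (wrapping around): 16.693°, 8.340°, 290.289°, 44.678°.
Largest gap = 290.289° ⇒ minimal covering band is its complement: 360° − 290.289° = 69.711°.
Band runs from +166.429° eastward to -123.860°, crossing the antimeridian.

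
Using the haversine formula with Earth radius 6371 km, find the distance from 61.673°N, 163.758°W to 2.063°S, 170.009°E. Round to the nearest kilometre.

7430 km

Δλ = 170.009 − -163.758 = 333.767°; wrapped into (−180°, 180°]: -26.233°.
Δφ = -2.063 − 61.673 = -63.736°.
a = sin²(Δφ/2) + cos φ₁ · cos φ₂ · sin²(Δλ/2) = 0.303166.
c = 2·atan2(√a, √(1−a)) = 1.16618 rad → d = 6371·c ≈ 7429.72 km.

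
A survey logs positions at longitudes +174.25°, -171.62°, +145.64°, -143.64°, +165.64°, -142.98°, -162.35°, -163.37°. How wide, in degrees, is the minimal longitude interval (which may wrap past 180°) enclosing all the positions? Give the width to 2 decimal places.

Sort the longitudes: -171.62°, -163.37°, -162.35°, -143.64°, -142.98°, +145.64°, +165.64°, +174.25°.
Eastward gaps between consecutive values (wrapping around): 8.25°, 1.02°, 18.71°, 0.66°, 288.62°, 20.00°, 8.61°, 14.13°.
Largest gap = 288.62° ⇒ minimal covering band is its complement: 360° − 288.62° = 71.38°.
Band runs from +145.64° eastward to -142.98°, crossing the antimeridian.

71.38°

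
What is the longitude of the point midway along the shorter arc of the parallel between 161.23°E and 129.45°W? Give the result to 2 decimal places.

Signed shortest Δλ from +161.23° to -129.45° is +69.32°.
Midpoint longitude = +161.23° + (+69.32°)/2 = +161.23° + 34.66° = +195.89°.
Normalise into (−180°, 180°]: -164.11°.
(The naïve average (+161.23 + -129.45)/2 = 15.89° is on the wrong side of the globe.)

164.11°W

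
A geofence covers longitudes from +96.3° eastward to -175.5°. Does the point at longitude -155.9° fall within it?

Band width going east from +96.3° to -175.5°: ((-175.5 − 96.3) mod 360) = 88.2°.
Offset of -155.9° east of the west edge: ((-155.9 − 96.3) mod 360) = 107.8°.
107.8° > 88.2° ⇒ outside.

No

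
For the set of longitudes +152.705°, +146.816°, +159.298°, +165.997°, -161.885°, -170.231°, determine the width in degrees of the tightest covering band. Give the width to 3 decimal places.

51.299°

Sort the longitudes: -170.231°, -161.885°, +146.816°, +152.705°, +159.298°, +165.997°.
Eastward gaps between consecutive values (wrapping around): 8.346°, 308.701°, 5.889°, 6.593°, 6.699°, 23.772°.
Largest gap = 308.701° ⇒ minimal covering band is its complement: 360° − 308.701° = 51.299°.
Band runs from +146.816° eastward to -161.885°, crossing the antimeridian.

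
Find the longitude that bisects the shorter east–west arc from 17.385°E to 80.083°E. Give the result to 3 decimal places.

48.734°E

Signed shortest Δλ from +17.385° to +80.083° is +62.698°.
Midpoint longitude = +17.385° + (+62.698°)/2 = +17.385° + 31.349° = +48.734°.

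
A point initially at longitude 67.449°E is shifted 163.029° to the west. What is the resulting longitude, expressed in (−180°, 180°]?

Start at +67.449°; shift −163.029° → -95.580°.
-95.580° already lies in (−180°, 180°].

95.580°W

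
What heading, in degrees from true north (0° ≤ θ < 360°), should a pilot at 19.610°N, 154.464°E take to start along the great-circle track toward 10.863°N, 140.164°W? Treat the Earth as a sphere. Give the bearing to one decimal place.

87.4°

Δλ = -140.164 − 154.464 = -294.628°; wrapped into (−180°, 180°]: 65.372°.
θ = atan2( sin Δλ · cos φ₂ , cos φ₁ · sin φ₂ − sin φ₁ · cos φ₂ · cos Δλ )
  = atan2(0.89274, 0.04018) = 87.423° → normalised to [0°, 360°): 87.423°.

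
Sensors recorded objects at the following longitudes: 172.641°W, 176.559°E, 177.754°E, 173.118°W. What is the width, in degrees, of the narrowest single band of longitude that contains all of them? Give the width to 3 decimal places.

10.800°

Sort the longitudes: -173.118°, -172.641°, +176.559°, +177.754°.
Eastward gaps between consecutive values (wrapping around): 0.477°, 349.200°, 1.195°, 9.128°.
Largest gap = 349.200° ⇒ minimal covering band is its complement: 360° − 349.200° = 10.800°.
Band runs from +176.559° eastward to -172.641°, crossing the antimeridian.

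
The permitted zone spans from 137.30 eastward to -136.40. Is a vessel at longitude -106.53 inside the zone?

Band width going east from +137.30° to -136.40°: ((-136.40 − 137.30) mod 360) = 86.30°.
Offset of -106.53° east of the west edge: ((-106.53 − 137.30) mod 360) = 116.17°.
116.17° > 86.30° ⇒ outside.

No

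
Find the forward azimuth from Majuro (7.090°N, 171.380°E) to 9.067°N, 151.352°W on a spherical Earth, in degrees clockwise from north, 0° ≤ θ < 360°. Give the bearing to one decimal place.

Δλ = -151.352 − 171.380 = -322.732°; wrapped into (−180°, 180°]: 37.268°.
θ = atan2( sin Δλ · cos φ₂ , cos φ₁ · sin φ₂ − sin φ₁ · cos φ₂ · cos Δλ )
  = atan2(0.59798, 0.05939) = 84.328° → normalised to [0°, 360°): 84.328°.

84.3°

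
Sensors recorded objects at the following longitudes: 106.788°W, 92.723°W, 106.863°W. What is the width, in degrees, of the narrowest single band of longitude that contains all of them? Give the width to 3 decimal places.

Sort the longitudes: -106.863°, -106.788°, -92.723°.
Eastward gaps between consecutive values (wrapping around): 0.075°, 14.065°, 345.860°.
Largest gap = 345.860° ⇒ minimal covering band is its complement: 360° − 345.860° = 14.140°.
Band runs from -106.863° eastward to -92.723°.

14.140°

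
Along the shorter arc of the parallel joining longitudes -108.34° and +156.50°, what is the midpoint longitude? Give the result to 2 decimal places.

-155.92°

Signed shortest Δλ from -108.34° to +156.50° is -95.16°.
Midpoint longitude = -108.34° + (-95.16°)/2 = -108.34° − 47.58° = -155.92°.
(The naïve average (-108.34 + +156.50)/2 = 24.08° is on the wrong side of the globe.)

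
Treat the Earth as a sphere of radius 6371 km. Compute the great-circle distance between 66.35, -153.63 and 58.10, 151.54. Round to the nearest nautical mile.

1553 nmi

Δλ = 151.54 − -153.63 = 305.17°; wrapped into (−180°, 180°]: -54.83°.
Δφ = 58.10 − 66.35 = -8.25°.
a = sin²(Δφ/2) + cos φ₁ · cos φ₂ · sin²(Δλ/2) = 0.050114.
c = 2·atan2(√a, √(1−a)) = 0.45155 rad → d = 6371·c ≈ 2876.82 km ≈ 1553.36 nmi.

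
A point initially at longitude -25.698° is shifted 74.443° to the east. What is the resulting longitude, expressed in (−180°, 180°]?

Start at -25.698°; shift +74.443° → +48.745°.
+48.745° already lies in (−180°, 180°].

+48.745°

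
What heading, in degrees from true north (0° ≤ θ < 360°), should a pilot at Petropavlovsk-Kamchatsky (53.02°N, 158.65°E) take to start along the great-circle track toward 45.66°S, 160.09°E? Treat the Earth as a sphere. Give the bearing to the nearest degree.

Δλ = 160.09 − 158.65 = 1.44°.
θ = atan2( sin Δλ · cos φ₂ , cos φ₁ · sin φ₂ − sin φ₁ · cos φ₂ · cos Δλ )
  = atan2(0.01756, -0.98837) = 178.982° → normalised to [0°, 360°): 178.982°.

179°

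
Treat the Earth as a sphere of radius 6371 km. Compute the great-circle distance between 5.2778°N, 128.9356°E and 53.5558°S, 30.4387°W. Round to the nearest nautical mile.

Δλ = -30.4387 − 128.9356 = -159.3743°.
Δφ = -53.5558 − 5.2778 = -58.8336°.
a = sin²(Δφ/2) + cos φ₁ · cos φ₂ · sin²(Δλ/2) = 0.813801.
c = 2·atan2(√a, √(1−a)) = 2.24926 rad → d = 6371·c ≈ 14330.07 km ≈ 7737.62 nmi.

7738 nmi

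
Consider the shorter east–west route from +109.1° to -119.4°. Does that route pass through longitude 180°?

Naïve |-119.4 − 109.1| = 228.5° > 180°, so the shorter arc goes the other way round — across 180°.
Signed shortest Δλ = ((-119.4 − 109.1 + 180) mod 360) − 180 = 131.5°.
Going east by 131.5° from +109.1° passes through 180° before reaching -119.4°.

Yes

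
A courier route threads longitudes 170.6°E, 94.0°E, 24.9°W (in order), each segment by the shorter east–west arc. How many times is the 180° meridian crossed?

0

Leg 1: +170.6° → +94.0°, shortest Δλ = -76.6° (west) — does not cross 180°.
Leg 2: +94.0° → -24.9°, shortest Δλ = -118.9° (west) — does not cross 180°.
Total crossings: 0.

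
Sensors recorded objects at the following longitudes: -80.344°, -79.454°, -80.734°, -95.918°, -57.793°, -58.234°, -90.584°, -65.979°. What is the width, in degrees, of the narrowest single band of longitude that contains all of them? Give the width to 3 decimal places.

Sort the longitudes: -95.918°, -90.584°, -80.734°, -80.344°, -79.454°, -65.979°, -58.234°, -57.793°.
Eastward gaps between consecutive values (wrapping around): 5.334°, 9.850°, 0.390°, 0.890°, 13.475°, 7.745°, 0.441°, 321.875°.
Largest gap = 321.875° ⇒ minimal covering band is its complement: 360° − 321.875° = 38.125°.
Band runs from -95.918° eastward to -57.793°.

38.125°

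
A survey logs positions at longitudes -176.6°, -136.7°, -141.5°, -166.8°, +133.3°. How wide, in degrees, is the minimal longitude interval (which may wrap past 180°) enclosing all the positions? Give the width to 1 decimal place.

90.0°

Sort the longitudes: -176.6°, -166.8°, -141.5°, -136.7°, +133.3°.
Eastward gaps between consecutive values (wrapping around): 9.8°, 25.3°, 4.8°, 270.0°, 50.1°.
Largest gap = 270.0° ⇒ minimal covering band is its complement: 360° − 270.0° = 90.0°.
Band runs from +133.3° eastward to -136.7°, crossing the antimeridian.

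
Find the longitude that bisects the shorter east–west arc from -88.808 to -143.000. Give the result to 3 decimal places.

Signed shortest Δλ from -88.808° to -143.000° is -54.192°.
Midpoint longitude = -88.808° + (-54.192°)/2 = -88.808° − 27.096° = -115.904°.

-115.904°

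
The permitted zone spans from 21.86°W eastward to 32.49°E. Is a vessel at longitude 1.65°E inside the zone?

Yes

Band width going east from -21.86° to +32.49°: ((32.49 − -21.86) mod 360) = 54.35°.
Offset of +1.65° east of the west edge: ((1.65 − -21.86) mod 360) = 23.51°.
23.51° ≤ 54.35° ⇒ inside.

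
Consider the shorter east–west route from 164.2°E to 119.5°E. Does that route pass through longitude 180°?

No

Signed shortest Δλ = ((119.5 − 164.2 + 180) mod 360) − 180 = -44.7°.
Going west by 44.7° from +164.2° reaches +119.5° without touching 180°.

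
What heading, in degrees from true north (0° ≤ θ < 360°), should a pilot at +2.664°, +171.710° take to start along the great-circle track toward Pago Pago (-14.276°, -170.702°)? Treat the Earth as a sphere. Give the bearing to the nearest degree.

Δλ = -170.702 − 171.710 = -342.412°; wrapped into (−180°, 180°]: 17.588°.
θ = atan2( sin Δλ · cos φ₂ , cos φ₁ · sin φ₂ − sin φ₁ · cos φ₂ · cos Δλ )
  = atan2(0.29284, -0.28926) = 134.648° → normalised to [0°, 360°): 134.648°.

135°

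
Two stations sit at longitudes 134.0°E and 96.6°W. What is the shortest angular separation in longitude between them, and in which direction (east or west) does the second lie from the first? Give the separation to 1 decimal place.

Raw difference: -96.6 − 134.0 = -230.6°.
Normalise into (−180°, 180°]: -230.6° + 360° = 129.4°.
Positive ⇒ the second point lies to the east; separation 129.4°.

129.4° east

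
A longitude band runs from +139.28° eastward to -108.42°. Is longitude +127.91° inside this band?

Band width going east from +139.28° to -108.42°: ((-108.42 − 139.28) mod 360) = 112.30°.
Offset of +127.91° east of the west edge: ((127.91 − 139.28) mod 360) = 348.63°.
348.63° > 112.30° ⇒ outside.

No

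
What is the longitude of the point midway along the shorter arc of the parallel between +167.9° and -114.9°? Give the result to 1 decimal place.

Signed shortest Δλ from +167.9° to -114.9° is +77.2°.
Midpoint longitude = +167.9° + (+77.2°)/2 = +167.9° + 38.6° = +206.5°.
Normalise into (−180°, 180°]: -153.5°.
(The naïve average (+167.9 + -114.9)/2 = 26.5° is on the wrong side of the globe.)

-153.5°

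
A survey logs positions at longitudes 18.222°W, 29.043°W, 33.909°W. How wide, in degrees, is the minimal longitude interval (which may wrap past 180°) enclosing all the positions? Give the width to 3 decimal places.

15.687°

Sort the longitudes: -33.909°, -29.043°, -18.222°.
Eastward gaps between consecutive values (wrapping around): 4.866°, 10.821°, 344.313°.
Largest gap = 344.313° ⇒ minimal covering band is its complement: 360° − 344.313° = 15.687°.
Band runs from -33.909° eastward to -18.222°.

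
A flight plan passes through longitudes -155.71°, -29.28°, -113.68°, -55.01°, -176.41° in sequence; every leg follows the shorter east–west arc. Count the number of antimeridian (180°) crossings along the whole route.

0

Leg 1: -155.71° → -29.28°, shortest Δλ = 126.43° (east) — does not cross 180°.
Leg 2: -29.28° → -113.68°, shortest Δλ = -84.4° (west) — does not cross 180°.
Leg 3: -113.68° → -55.01°, shortest Δλ = 58.67° (east) — does not cross 180°.
Leg 4: -55.01° → -176.41°, shortest Δλ = -121.4° (west) — does not cross 180°.
Total crossings: 0.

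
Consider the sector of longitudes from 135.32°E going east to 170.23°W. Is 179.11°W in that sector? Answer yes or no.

Band width going east from +135.32° to -170.23°: ((-170.23 − 135.32) mod 360) = 54.45°.
Offset of -179.11° east of the west edge: ((-179.11 − 135.32) mod 360) = 45.57°.
45.57° ≤ 54.45° ⇒ inside.

Yes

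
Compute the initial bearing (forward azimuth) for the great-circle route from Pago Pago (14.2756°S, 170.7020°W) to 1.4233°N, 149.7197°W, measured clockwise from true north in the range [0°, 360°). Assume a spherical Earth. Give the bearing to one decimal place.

54.6°

Δλ = -149.7197 − -170.7020 = 20.9823°.
θ = atan2( sin Δλ · cos φ₂ , cos φ₁ · sin φ₂ − sin φ₁ · cos φ₂ · cos Δλ )
  = atan2(0.35797, 0.25424) = 54.617° → normalised to [0°, 360°): 54.617°.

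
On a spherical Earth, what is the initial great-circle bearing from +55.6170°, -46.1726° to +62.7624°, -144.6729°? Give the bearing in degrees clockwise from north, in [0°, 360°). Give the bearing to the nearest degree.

321°

Δλ = -144.6729 − -46.1726 = -98.5003°.
θ = atan2( sin Δλ · cos φ₂ , cos φ₁ · sin φ₂ − sin φ₁ · cos φ₂ · cos Δλ )
  = atan2(-0.45265, 0.55794) = -39.052° → normalised to [0°, 360°): 320.948°.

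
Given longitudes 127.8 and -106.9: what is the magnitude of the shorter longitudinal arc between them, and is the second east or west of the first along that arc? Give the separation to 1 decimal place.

125.3° east

Raw difference: -106.9 − 127.8 = -234.7°.
Normalise into (−180°, 180°]: -234.7° + 360° = 125.3°.
Positive ⇒ the second point lies to the east; separation 125.3°.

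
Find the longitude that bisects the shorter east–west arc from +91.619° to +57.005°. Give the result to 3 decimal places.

+74.312°

Signed shortest Δλ from +91.619° to +57.005° is -34.614°.
Midpoint longitude = +91.619° + (-34.614°)/2 = +91.619° − 17.307° = +74.312°.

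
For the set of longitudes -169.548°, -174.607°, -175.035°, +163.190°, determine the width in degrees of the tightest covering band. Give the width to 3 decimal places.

Sort the longitudes: -175.035°, -174.607°, -169.548°, +163.190°.
Eastward gaps between consecutive values (wrapping around): 0.428°, 5.059°, 332.738°, 21.775°.
Largest gap = 332.738° ⇒ minimal covering band is its complement: 360° − 332.738° = 27.262°.
Band runs from +163.190° eastward to -169.548°, crossing the antimeridian.

27.262°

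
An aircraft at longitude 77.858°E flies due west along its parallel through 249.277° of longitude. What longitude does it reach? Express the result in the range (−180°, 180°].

171.419°W

Start at +77.858°; shift −249.277° → -171.419°.
-171.419° already lies in (−180°, 180°].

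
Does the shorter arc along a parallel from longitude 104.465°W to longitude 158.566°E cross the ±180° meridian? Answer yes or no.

Yes

Naïve |158.566 − -104.465| = 263.031° > 180°, so the shorter arc goes the other way round — across 180°.
Signed shortest Δλ = ((158.566 − -104.465 + 180) mod 360) − 180 = -96.969°.
Going west by 96.969° from -104.465° passes through 180° before reaching +158.566°.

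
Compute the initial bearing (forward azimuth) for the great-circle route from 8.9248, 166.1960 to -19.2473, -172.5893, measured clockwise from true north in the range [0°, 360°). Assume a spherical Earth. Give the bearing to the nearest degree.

144°

Δλ = -172.5893 − 166.1960 = -338.7853°; wrapped into (−180°, 180°]: 21.2147°.
θ = atan2( sin Δλ · cos φ₂ , cos φ₁ · sin φ₂ − sin φ₁ · cos φ₂ · cos Δλ )
  = atan2(0.34164, -0.46220) = 143.530° → normalised to [0°, 360°): 143.530°.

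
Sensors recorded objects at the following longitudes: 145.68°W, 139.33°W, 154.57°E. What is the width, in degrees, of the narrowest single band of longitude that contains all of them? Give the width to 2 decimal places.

Sort the longitudes: -145.68°, -139.33°, +154.57°.
Eastward gaps between consecutive values (wrapping around): 6.35°, 293.90°, 59.75°.
Largest gap = 293.90° ⇒ minimal covering band is its complement: 360° − 293.90° = 66.10°.
Band runs from +154.57° eastward to -139.33°, crossing the antimeridian.

66.10°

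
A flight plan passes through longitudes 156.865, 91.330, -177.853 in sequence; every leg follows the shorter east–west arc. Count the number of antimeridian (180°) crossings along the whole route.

Leg 1: +156.865° → +91.330°, shortest Δλ = -65.535° (west) — does not cross 180°.
Leg 2: +91.330° → -177.853°, shortest Δλ = 90.817° (east) — crosses 180°.
Total crossings: 1.

1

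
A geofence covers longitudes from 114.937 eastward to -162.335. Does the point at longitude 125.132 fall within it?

Yes

Band width going east from +114.937° to -162.335°: ((-162.335 − 114.937) mod 360) = 82.728°.
Offset of +125.132° east of the west edge: ((125.132 − 114.937) mod 360) = 10.195°.
10.195° ≤ 82.728° ⇒ inside.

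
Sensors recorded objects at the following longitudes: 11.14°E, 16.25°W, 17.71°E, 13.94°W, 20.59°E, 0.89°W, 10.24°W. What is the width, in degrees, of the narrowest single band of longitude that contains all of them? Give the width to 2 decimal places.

Sort the longitudes: -16.25°, -13.94°, -10.24°, -0.89°, +11.14°, +17.71°, +20.59°.
Eastward gaps between consecutive values (wrapping around): 2.31°, 3.70°, 9.35°, 12.03°, 6.57°, 2.88°, 323.16°.
Largest gap = 323.16° ⇒ minimal covering band is its complement: 360° − 323.16° = 36.84°.
Band runs from -16.25° eastward to +20.59°.

36.84°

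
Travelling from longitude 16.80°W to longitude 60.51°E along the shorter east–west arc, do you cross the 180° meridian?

No

Signed shortest Δλ = ((60.51 − -16.80 + 180) mod 360) − 180 = 77.31°.
Going east by 77.31° from -16.80° reaches +60.51° without touching 180°.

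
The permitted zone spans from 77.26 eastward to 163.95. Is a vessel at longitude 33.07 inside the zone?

No

Band width going east from +77.26° to +163.95°: ((163.95 − 77.26) mod 360) = 86.69°.
Offset of +33.07° east of the west edge: ((33.07 − 77.26) mod 360) = 315.81°.
315.81° > 86.69° ⇒ outside.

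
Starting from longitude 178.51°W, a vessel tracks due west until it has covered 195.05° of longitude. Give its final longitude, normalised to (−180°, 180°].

13.56°W

Start at -178.51°; shift −195.05° → -373.56°.
-373.56° lies outside (−180°, 180°]; add 360° → -13.56°.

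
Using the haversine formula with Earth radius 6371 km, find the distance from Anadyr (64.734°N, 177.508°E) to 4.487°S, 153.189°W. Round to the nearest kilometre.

8064 km

Δλ = -153.189 − 177.508 = -330.697°; wrapped into (−180°, 180°]: 29.303°.
Δφ = -4.487 − 64.734 = -69.221°.
a = sin²(Δφ/2) + cos φ₁ · cos φ₂ · sin²(Δλ/2) = 0.349841.
c = 2·atan2(√a, √(1−a)) = 1.26577 rad → d = 6371·c ≈ 8064.23 km.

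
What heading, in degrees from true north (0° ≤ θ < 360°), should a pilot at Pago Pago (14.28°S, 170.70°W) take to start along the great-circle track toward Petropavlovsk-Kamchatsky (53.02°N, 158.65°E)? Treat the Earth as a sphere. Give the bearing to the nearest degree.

Δλ = 158.65 − -170.70 = 329.35°; wrapped into (−180°, 180°]: -30.65°.
θ = atan2( sin Δλ · cos φ₂ , cos φ₁ · sin φ₂ − sin φ₁ · cos φ₂ · cos Δλ )
  = atan2(-0.30666, 0.90181) = -18.780° → normalised to [0°, 360°): 341.220°.

341°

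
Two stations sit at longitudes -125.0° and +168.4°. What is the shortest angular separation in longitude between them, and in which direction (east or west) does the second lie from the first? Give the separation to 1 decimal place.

66.6° west

Raw difference: 168.4 − -125.0 = 293.4°.
Normalise into (−180°, 180°]: 293.4° − 360° = -66.6°.
Negative ⇒ the second point lies to the west; separation 66.6°.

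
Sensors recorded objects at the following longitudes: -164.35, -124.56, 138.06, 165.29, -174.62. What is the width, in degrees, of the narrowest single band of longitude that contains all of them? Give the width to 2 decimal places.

97.38°

Sort the longitudes: -174.62°, -164.35°, -124.56°, +138.06°, +165.29°.
Eastward gaps between consecutive values (wrapping around): 10.27°, 39.79°, 262.62°, 27.23°, 20.09°.
Largest gap = 262.62° ⇒ minimal covering band is its complement: 360° − 262.62° = 97.38°.
Band runs from +138.06° eastward to -124.56°, crossing the antimeridian.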